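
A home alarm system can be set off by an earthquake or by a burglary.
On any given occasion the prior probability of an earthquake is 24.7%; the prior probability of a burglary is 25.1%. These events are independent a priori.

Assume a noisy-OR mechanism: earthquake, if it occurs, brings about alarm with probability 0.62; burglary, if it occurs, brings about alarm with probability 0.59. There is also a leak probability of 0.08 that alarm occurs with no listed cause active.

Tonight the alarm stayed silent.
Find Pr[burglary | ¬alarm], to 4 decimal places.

Under noisy-OR, P(alarm | causes) = 1 − (1−0.08)·∏(1−qᵢ) over the active causes.
Weight on burglary=true, given the evidence: 0.071292 + 0.008886 = 0.080178
Denominator P(¬alarm): 0.92×0.753×0.749 + 0.3772×0.753×0.251 + 0.3496×0.247×0.749 + 0.143336×0.247×0.251 = 0.663732
Posterior = 0.080178 / 0.663732 ≈ 0.1208

Pr[burglary | ¬alarm] ≈ 0.1208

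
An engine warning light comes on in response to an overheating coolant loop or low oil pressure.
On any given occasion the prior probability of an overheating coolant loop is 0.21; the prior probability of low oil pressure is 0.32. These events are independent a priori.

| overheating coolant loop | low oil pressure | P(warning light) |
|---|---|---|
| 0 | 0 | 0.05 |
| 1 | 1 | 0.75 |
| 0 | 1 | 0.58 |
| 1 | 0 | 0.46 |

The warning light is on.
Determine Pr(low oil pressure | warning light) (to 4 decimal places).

Pr(low oil pressure | warning light) ≈ 0.6804

For the numerator, keep only low oil pressure=true terms: 0.146624 + 0.050400 = 0.197024
Denominator P(warning light): 0.05*0.79*0.68 + 0.58*0.79*0.32 + 0.46*0.21*0.68 + 0.75*0.21*0.32 = 0.289572
Posterior = 0.197024 / 0.289572 ≈ 0.6804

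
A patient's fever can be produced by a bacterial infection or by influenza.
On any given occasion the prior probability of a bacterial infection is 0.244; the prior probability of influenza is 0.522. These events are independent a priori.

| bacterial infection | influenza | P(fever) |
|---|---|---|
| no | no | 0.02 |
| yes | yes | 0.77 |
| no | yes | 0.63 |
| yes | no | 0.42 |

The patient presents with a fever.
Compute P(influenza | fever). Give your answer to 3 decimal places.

P(influenza | fever) ≈ 0.860

Numerator (weight on configurations with influenza): 0.248618 + 0.098073 = 0.346691
The normalizing constant is 0.02·0.756·0.478 + 0.63·0.756·0.522 + 0.42·0.244·0.478 + 0.77·0.244·0.522 = 0.402903
P(influenza | fever) = 0.346691/0.402903 ≈ 0.860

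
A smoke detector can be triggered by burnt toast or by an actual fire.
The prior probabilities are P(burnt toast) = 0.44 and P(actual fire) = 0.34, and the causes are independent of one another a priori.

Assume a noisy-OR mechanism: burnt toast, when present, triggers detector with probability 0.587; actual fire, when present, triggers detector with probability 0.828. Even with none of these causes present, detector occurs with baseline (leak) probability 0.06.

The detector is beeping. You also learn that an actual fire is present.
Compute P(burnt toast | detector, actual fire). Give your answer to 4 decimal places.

Under noisy-OR, P(detector | causes) = 1 − (1−0.06)·∏(1−qᵢ) over the active causes.
P(detector | actual fire) = 0.83832·0.56 + 0.933226·0.44 = 0.469459 + 0.410619 = 0.880078
Of this, 0.410619 comes from 0.933226·0.44 (the burnt toast=true cases).
P(burnt toast | detector, actual fire) = 0.410619 / 0.880078 ≈ 0.4666

P(burnt toast | detector, actual fire) ≈ 0.4666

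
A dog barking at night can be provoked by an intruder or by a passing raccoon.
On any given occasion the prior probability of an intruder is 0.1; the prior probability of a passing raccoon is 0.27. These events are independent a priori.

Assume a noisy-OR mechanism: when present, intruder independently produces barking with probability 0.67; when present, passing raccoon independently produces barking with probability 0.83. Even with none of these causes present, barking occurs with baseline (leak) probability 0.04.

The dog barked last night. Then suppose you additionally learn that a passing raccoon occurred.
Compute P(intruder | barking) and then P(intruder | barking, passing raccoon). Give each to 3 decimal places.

P(intruder | barking) ≈ 0.247; P(intruder | barking, passing raccoon) ≈ 0.112

Under noisy-OR, P(barking | causes) = 1 − (1−0.04)·∏(1−qᵢ) over the active causes.
Sum P(barking|·) weighted by the priors over the 4 (intruder, passing raccoon) configurations:
  P(barking) = 0.04·0.9·0.73 + 0.8368·0.9·0.27 + 0.6832·0.1·0.73 + 0.946144·0.1·0.27
        = 0.026280 + 0.203342 + 0.049874 + 0.025546 = 0.305042
The terms with intruder present sum to 0.075420, so
  P(intruder | barking) = 0.075420 / 0.305042 ≈ 0.247

Now condition on the additional information:
Sum P(barking|·) weighted by the priors over both values of intruder:
  P(barking | passing raccoon) = 0.8368·0.9 + 0.946144·0.1
        = 0.753120 + 0.094614 = 0.847734
Configurations with intruder contribute 0.094614, so
  P(intruder | barking, passing raccoon) = 0.094614 / 0.847734 ≈ 0.112
Conditioning on passing raccoon lowers the posterior on intruder: the classic explaining-away effect in a common-effect structure.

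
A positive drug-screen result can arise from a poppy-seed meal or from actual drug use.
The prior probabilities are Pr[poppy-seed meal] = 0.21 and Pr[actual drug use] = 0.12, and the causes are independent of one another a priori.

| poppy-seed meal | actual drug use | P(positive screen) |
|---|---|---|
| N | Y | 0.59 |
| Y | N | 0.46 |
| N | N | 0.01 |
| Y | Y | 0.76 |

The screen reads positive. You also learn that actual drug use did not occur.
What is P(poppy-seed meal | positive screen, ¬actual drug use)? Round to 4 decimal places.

Numerator (weight on configurations with poppy-seed meal): 0.46×0.21 = 0.096600
The normalizing constant is 0.01×0.79 + 0.46×0.21 = 0.104500
Posterior = 0.096600 / 0.104500 ≈ 0.9244

P(poppy-seed meal | positive screen, ¬actual drug use) ≈ 0.9244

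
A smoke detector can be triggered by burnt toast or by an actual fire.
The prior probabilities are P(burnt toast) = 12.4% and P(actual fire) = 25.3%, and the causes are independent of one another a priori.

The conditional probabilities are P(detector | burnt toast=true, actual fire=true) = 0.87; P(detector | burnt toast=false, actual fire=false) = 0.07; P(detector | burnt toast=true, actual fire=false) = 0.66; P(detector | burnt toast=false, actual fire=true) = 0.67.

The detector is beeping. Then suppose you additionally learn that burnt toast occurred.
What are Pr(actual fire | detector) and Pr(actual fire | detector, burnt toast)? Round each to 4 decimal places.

Pr(actual fire | detector) ≈ 0.6218; Pr(actual fire | detector, burnt toast) ≈ 0.3087

P(detector) = 0.07×0.876×0.747 + 0.67×0.876×0.253 + 0.66×0.124×0.747 + 0.87×0.124×0.253 = 0.045806 + 0.148491 + 0.061134 + 0.027294 = 0.282725
Restricting to configurations with actual fire present: 0.148491 + 0.027294 = 0.175785.
Hence the posterior is 0.175785/0.282725 ≈ 0.6218.

With the extra evidence:
Numerator (weight on configurations with actual fire): 0.87×0.253 = 0.220110
The normalizing constant is 0.66×0.747 + 0.87×0.253 = 0.713130
P(actual fire | detector, burnt toast) = 0.220110/0.713130 ≈ 0.3087
The drop from 0.6218 to 0.3087 is the explaining-away (discounting) effect.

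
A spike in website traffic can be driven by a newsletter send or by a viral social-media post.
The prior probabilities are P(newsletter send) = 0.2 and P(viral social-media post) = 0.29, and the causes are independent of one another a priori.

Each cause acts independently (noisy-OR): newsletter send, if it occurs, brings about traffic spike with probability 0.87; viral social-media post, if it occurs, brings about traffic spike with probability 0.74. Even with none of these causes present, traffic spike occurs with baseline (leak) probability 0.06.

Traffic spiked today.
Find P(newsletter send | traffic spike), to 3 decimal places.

Under noisy-OR, P(traffic spike | causes) = 1 − (1−0.06)·∏(1−qᵢ) over the active causes.
P(traffic spike) = 0.06×0.8×0.71 + 0.7556×0.8×0.29 + 0.8778×0.2×0.71 + 0.968228×0.2×0.29 = 0.034080 + 0.175299 + 0.124648 + 0.056157 = 0.390184
Of this, 0.180805 comes from 0.124648 + 0.056157 (the newsletter send=true cases).
So P(newsletter send | traffic spike) = 0.180805/0.390184 ≈ 0.463.

P(newsletter send | traffic spike) ≈ 0.463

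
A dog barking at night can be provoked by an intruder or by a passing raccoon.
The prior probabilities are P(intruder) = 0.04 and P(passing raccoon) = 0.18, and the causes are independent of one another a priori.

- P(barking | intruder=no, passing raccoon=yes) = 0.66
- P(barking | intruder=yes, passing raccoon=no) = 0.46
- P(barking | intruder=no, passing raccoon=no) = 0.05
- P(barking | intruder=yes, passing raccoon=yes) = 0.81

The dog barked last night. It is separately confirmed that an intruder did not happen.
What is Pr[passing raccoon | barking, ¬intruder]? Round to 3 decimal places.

Pr[passing raccoon | barking, ¬intruder] ≈ 0.743

P(barking | ¬intruder) = 0.05*0.82 + 0.66*0.18 = 0.041000 + 0.118800 = 0.159800
The passing raccoon-present share is 0.66*0.18 = 0.118800.
So P(passing raccoon | barking, ¬intruder) = 0.118800/0.159800 ≈ 0.743.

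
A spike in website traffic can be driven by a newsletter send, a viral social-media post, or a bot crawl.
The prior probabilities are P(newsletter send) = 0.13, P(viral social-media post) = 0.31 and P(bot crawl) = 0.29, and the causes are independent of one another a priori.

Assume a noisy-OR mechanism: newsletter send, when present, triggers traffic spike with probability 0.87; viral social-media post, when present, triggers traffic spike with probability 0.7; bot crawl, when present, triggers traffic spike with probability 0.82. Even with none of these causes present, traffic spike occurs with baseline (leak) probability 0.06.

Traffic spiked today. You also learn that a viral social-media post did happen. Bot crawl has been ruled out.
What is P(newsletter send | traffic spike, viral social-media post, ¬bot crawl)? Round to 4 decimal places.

P(newsletter send | traffic spike, viral social-media post, ¬bot crawl) ≈ 0.1670

Under noisy-OR, P(traffic spike | causes) = 1 − (1−0.06)·∏(1−qᵢ) over the active causes.
For the numerator, keep only newsletter send=true terms: 0.96334·0.13 = 0.125234
Denominator P(traffic spike | viral social-media post, ¬bot crawl): 0.718·0.87 + 0.96334·0.13 = 0.749894
Posterior = 0.125234 / 0.749894 ≈ 0.1670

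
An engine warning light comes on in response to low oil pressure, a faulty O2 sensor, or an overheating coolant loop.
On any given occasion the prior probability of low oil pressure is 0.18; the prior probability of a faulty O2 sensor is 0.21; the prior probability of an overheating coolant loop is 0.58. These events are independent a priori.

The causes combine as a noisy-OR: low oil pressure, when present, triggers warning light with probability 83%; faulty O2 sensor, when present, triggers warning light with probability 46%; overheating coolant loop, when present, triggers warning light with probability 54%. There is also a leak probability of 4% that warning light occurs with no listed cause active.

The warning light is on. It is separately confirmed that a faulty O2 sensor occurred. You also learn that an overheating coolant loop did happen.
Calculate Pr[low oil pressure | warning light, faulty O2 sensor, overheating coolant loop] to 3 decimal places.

Pr[low oil pressure | warning light, faulty O2 sensor, overheating coolant loop] ≈ 0.217

Under noisy-OR, P(warning light | causes) = 1 − (1−0.04)·∏(1−qᵢ) over the active causes.
Sum P(warning light|·) weighted by the priors over both values of low oil pressure:
  P(warning light | faulty O2 sensor, overheating coolant loop) = 0.761536*0.82 + 0.959461*0.18
        = 0.624460 + 0.172703 = 0.797163
Keeping only the low oil pressure-present terms gives 0.172703, so
  P(low oil pressure | warning light, faulty O2 sensor, overheating coolant loop) = 0.172703 / 0.797163 ≈ 0.217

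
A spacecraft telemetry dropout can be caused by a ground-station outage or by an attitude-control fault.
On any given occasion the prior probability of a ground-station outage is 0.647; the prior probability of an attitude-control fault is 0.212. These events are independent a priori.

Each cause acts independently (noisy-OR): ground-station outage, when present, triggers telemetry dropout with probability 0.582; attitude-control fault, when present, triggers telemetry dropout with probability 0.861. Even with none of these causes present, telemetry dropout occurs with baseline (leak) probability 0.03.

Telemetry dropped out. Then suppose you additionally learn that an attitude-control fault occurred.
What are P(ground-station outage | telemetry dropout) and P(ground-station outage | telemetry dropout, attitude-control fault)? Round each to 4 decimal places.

P(ground-station outage | telemetry dropout) ≈ 0.8554; P(ground-station outage | telemetry dropout, attitude-control fault) ≈ 0.6666

Under noisy-OR, P(telemetry dropout | causes) = 1 − (1−0.03)·∏(1−qᵢ) over the active causes.
P(telemetry dropout) = 0.03*0.353*0.788 + 0.86517*0.353*0.212 + 0.59454*0.647*0.788 + 0.943641*0.647*0.212 = 0.008345 + 0.064746 + 0.303118 + 0.129434 = 0.505643
The ground-station outage-present share is 0.303118 + 0.129434 = 0.432552.
P(ground-station outage | telemetry dropout) = 0.432552 / 0.505643 ≈ 0.8554

With the extra evidence:
Weight on ground-station outage=true, given the evidence: 0.943641*0.647 = 0.610536
Denominator P(telemetry dropout | attitude-control fault): 0.86517*0.353 + 0.943641*0.647 = 0.915941
P(ground-station outage | telemetry dropout, attitude-control fault) = 0.610536/0.915941 ≈ 0.6666
— attitude-control fault explains away the evidence for ground-station outage.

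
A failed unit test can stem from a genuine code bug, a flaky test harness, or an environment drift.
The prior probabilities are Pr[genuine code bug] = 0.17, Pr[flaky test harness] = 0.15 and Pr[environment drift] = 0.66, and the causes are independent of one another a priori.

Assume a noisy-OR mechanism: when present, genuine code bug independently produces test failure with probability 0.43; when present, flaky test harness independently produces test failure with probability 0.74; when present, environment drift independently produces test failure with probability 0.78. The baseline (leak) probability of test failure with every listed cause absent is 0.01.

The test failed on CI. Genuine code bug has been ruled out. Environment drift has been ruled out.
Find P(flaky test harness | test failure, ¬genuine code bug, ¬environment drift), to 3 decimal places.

P(flaky test harness | test failure, ¬genuine code bug, ¬environment drift) ≈ 0.929

Under noisy-OR, P(test failure | causes) = 1 − (1−0.01)·∏(1−qᵢ) over the active causes.
By total probability over both values of flaky test harness:
  P(test failure | ¬genuine code bug, ¬environment drift) = 0.01·0.85 + 0.7426·0.15
        = 0.008500 + 0.111390 = 0.119890
Configurations with flaky test harness contribute 0.111390, so
  P(flaky test harness | test failure, ¬genuine code bug, ¬environment drift) = 0.111390 / 0.119890 ≈ 0.929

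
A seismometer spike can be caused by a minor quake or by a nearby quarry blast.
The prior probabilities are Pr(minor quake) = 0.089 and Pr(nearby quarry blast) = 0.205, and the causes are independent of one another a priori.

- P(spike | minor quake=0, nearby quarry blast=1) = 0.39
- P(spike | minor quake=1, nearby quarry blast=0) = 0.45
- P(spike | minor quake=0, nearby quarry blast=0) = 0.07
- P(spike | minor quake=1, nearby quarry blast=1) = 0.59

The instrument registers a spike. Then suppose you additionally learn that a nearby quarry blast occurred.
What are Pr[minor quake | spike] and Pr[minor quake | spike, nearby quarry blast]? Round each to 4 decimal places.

Pr[minor quake | spike] ≈ 0.2564; Pr[minor quake | spike, nearby quarry blast] ≈ 0.1288

P(spike) = 0.07*0.911*0.795 + 0.39*0.911*0.205 + 0.45*0.089*0.795 + 0.59*0.089*0.205 = 0.050697 + 0.072834 + 0.031840 + 0.010765 = 0.166136
Restricting to configurations with minor quake present: 0.031840 + 0.010765 = 0.042605.
So P(minor quake | spike) = 0.042605/0.166136 ≈ 0.2564.

Now also conditioning on nearby quarry blast=true:
Sum P(spike|·) weighted by the priors over both values of minor quake:
  P(spike | nearby quarry blast) = 0.39*0.911 + 0.59*0.089
        = 0.355290 + 0.052510 = 0.407800
The terms with minor quake present sum to 0.052510, so
  P(minor quake | spike, nearby quarry blast) = 0.052510 / 0.407800 ≈ 0.1288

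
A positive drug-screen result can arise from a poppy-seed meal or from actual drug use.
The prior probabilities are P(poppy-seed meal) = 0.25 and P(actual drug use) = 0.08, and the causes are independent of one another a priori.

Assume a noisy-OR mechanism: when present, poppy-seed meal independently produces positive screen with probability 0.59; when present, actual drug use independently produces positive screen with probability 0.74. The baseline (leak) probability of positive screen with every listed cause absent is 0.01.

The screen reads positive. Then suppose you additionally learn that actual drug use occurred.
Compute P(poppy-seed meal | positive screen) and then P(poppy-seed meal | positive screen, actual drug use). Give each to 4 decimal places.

P(poppy-seed meal | positive screen) ≈ 0.7502; P(poppy-seed meal | positive screen, actual drug use) ≈ 0.2865

Under noisy-OR, P(positive screen | causes) = 1 − (1−0.01)·∏(1−qᵢ) over the active causes.
P(positive screen) = 0.01*0.75*0.92 + 0.7426*0.75*0.08 + 0.5941*0.25*0.92 + 0.894466*0.25*0.08 = 0.006900 + 0.044556 + 0.136643 + 0.017889 = 0.205988
Restricting to configurations with poppy-seed meal present: 0.136643 + 0.017889 = 0.154532.
So P(poppy-seed meal | positive screen) = 0.154532/0.205988 ≈ 0.7502.

With the extra evidence:
Weight on poppy-seed meal=true, given the evidence: 0.894466*0.25 = 0.223616
The normalizing constant is 0.7426*0.75 + 0.894466*0.25 = 0.780566
P(poppy-seed meal | positive screen, actual drug use) = 0.223616/0.780566 ≈ 0.2865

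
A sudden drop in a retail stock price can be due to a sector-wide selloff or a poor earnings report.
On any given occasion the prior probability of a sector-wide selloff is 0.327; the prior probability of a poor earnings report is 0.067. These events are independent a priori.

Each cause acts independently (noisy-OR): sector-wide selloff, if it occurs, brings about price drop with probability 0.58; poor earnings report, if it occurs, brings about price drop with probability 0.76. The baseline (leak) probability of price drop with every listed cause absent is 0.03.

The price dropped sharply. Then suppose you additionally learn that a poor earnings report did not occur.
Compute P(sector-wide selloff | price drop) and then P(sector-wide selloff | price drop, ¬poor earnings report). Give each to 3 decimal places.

P(sector-wide selloff | price drop) ≈ 0.790; P(sector-wide selloff | price drop, ¬poor earnings report) ≈ 0.906

Under noisy-OR, P(price drop | causes) = 1 − (1−0.03)·∏(1−qᵢ) over the active causes.
For the numerator, keep only sector-wide selloff=true terms: 0.180797 + 0.019767 = 0.200564
Denominator P(price drop): 0.03×0.673×0.933 + 0.7672×0.673×0.067 + 0.5926×0.327×0.933 + 0.902224×0.327×0.067 = 0.253995
Posterior = 0.200564 / 0.253995 ≈ 0.790

Now condition on the additional information:
Weight on sector-wide selloff=true, given the evidence: 0.5926*0.327 = 0.193780
Denominator P(price drop | ¬poor earnings report): 0.03*0.673 + 0.5926*0.327 = 0.213970
Posterior = 0.193780 / 0.213970 ≈ 0.906
Ruling out poor earnings report raises the posterior on sector-wide selloff — the flip side of explaining away.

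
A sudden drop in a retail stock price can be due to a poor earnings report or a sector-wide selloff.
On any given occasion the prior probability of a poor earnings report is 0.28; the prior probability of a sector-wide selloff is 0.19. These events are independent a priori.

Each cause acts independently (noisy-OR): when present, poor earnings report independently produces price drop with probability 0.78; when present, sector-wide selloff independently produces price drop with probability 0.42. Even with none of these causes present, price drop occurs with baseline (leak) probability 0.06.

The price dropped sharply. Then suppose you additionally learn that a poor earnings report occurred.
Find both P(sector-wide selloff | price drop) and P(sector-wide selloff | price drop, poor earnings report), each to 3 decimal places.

Under noisy-OR, P(price drop | causes) = 1 − (1−0.06)·∏(1−qᵢ) over the active causes.
By total probability over the 4 (poor earnings report, sector-wide selloff) configurations:
  P(price drop) = 0.06·0.72·0.81 + 0.4548·0.72·0.19 + 0.7932·0.28·0.81 + 0.880056·0.28·0.19
        = 0.034992 + 0.062217 + 0.179898 + 0.046819 = 0.323926
The terms with sector-wide selloff present sum to 0.109036, so
  P(sector-wide selloff | price drop) = 0.109036 / 0.323926 ≈ 0.337

With the extra evidence:
For the numerator, keep only sector-wide selloff=true terms: 0.880056·0.19 = 0.167211
The normalizing constant is 0.7932·0.81 + 0.880056·0.19 = 0.809703
P(sector-wide selloff | price drop, poor earnings report) = 0.167211/0.809703 ≈ 0.207
The drop from 0.337 to 0.207 is the explaining-away (discounting) effect.

P(sector-wide selloff | price drop) ≈ 0.337; P(sector-wide selloff | price drop, poor earnings report) ≈ 0.207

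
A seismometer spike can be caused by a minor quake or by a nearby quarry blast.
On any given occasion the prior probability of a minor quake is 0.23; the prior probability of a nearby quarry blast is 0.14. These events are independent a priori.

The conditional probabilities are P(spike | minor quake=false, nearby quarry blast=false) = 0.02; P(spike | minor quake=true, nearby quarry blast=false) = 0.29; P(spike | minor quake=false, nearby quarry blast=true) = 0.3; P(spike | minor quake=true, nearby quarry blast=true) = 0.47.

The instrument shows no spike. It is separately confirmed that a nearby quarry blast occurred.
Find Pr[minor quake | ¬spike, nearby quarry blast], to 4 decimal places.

P(¬spike | nearby quarry blast) = 0.7×0.77 + 0.53×0.23 = 0.539000 + 0.121900 = 0.660900
Restricting to configurations with minor quake present: 0.53×0.23 = 0.121900.
So P(minor quake | ¬spike, nearby quarry blast) = 0.121900/0.660900 ≈ 0.1844.

Pr[minor quake | ¬spike, nearby quarry blast] ≈ 0.1844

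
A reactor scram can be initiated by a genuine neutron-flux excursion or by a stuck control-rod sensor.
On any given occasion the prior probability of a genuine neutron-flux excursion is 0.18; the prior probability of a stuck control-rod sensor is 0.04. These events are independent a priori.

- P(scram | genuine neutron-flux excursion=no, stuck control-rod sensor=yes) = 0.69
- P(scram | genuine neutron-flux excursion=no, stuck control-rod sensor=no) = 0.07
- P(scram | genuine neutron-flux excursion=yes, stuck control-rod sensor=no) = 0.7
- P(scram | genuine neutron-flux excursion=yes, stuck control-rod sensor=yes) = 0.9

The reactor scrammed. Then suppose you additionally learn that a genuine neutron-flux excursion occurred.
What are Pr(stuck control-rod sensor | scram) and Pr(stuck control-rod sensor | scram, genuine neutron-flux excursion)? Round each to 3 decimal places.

Pr(stuck control-rod sensor | scram) ≈ 0.142; Pr(stuck control-rod sensor | scram, genuine neutron-flux excursion) ≈ 0.051

P(scram) = 0.07*0.82*0.96 + 0.69*0.82*0.04 + 0.7*0.18*0.96 + 0.9*0.18*0.04 = 0.055104 + 0.022632 + 0.120960 + 0.006480 = 0.205176
The stuck control-rod sensor-present share is 0.022632 + 0.006480 = 0.029112.
So P(stuck control-rod sensor | scram) = 0.029112/0.205176 ≈ 0.142.

Now condition on the additional information:
P(scram | genuine neutron-flux excursion) = 0.7*0.96 + 0.9*0.04 = 0.672000 + 0.036000 = 0.708000
Restricting to configurations with stuck control-rod sensor present: 0.9*0.04 = 0.036000.
Hence the posterior is 0.036000/0.708000 ≈ 0.051.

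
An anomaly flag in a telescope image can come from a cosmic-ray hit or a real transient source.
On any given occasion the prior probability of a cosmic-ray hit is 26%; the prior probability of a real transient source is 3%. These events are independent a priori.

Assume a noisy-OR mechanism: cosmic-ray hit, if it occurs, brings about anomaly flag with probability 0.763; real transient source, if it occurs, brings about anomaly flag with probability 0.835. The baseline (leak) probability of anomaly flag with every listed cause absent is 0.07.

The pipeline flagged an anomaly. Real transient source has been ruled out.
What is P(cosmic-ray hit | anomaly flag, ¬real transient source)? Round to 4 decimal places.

Under noisy-OR, P(anomaly flag | causes) = 1 − (1−0.07)·∏(1−qᵢ) over the active causes.
Weight on cosmic-ray hit=true, given the evidence: 0.77959×0.26 = 0.202693
Denominator P(anomaly flag | ¬real transient source): 0.07×0.74 + 0.77959×0.26 = 0.254493
P(cosmic-ray hit | anomaly flag, ¬real transient source) = 0.202693/0.254493 ≈ 0.7965

P(cosmic-ray hit | anomaly flag, ¬real transient source) ≈ 0.7965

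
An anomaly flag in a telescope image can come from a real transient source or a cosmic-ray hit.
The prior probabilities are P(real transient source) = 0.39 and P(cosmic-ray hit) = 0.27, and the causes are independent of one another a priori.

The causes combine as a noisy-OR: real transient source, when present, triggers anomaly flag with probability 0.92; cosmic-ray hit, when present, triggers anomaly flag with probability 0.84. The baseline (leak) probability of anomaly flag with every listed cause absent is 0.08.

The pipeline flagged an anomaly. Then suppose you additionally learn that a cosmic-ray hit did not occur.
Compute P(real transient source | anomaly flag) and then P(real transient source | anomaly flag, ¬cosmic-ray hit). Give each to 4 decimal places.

P(real transient source | anomaly flag) ≈ 0.6763; P(real transient source | anomaly flag, ¬cosmic-ray hit) ≈ 0.8810

Under noisy-OR, P(anomaly flag | causes) = 1 − (1−0.08)·∏(1−qᵢ) over the active causes.
For the numerator, keep only real transient source=true terms: 0.263746 + 0.104060 = 0.367806
The normalizing constant is 0.08·0.61·0.73 + 0.8528·0.61·0.27 + 0.9264·0.39·0.73 + 0.988224·0.39·0.27 = 0.543886
Posterior = 0.367806 / 0.543886 ≈ 0.6763

Now condition on the additional information:
P(anomaly flag | ¬cosmic-ray hit) = 0.08*0.61 + 0.9264*0.39 = 0.048800 + 0.361296 = 0.410096
Of this, 0.361296 comes from 0.9264*0.39 (the real transient source=true cases).
P(real transient source | anomaly flag, ¬cosmic-ray hit) = 0.361296 / 0.410096 ≈ 0.8810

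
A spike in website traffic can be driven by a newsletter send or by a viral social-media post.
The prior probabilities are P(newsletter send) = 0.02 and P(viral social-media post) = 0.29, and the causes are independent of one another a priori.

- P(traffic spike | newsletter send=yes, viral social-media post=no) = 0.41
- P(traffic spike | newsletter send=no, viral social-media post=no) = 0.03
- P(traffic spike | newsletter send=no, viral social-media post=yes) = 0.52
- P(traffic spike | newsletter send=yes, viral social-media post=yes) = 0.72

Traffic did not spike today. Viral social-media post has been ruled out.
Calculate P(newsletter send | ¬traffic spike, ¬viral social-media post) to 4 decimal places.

Enumerate both values of newsletter send and weight by the priors:
  P(¬traffic spike | ¬viral social-media post) = 0.97·0.98 + 0.59·0.02
        = 0.950600 + 0.011800 = 0.962400
Keeping only the newsletter send-present terms gives 0.011800, so
  P(newsletter send | ¬traffic spike, ¬viral social-media post) = 0.011800 / 0.962400 ≈ 0.0123

P(newsletter send | ¬traffic spike, ¬viral social-media post) ≈ 0.0123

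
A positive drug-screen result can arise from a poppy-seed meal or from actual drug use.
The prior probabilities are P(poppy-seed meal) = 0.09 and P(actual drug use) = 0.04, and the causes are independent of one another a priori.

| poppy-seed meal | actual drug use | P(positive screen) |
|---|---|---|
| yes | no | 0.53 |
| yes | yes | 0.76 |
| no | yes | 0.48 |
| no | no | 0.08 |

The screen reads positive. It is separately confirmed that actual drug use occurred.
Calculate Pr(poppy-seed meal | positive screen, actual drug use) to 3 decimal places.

P(positive screen | actual drug use) = 0.48×0.91 + 0.76×0.09 = 0.436800 + 0.068400 = 0.505200
Of this, 0.068400 comes from 0.76×0.09 (the poppy-seed meal=true cases).
Hence the posterior is 0.068400/0.505200 ≈ 0.135.

Pr(poppy-seed meal | positive screen, actual drug use) ≈ 0.135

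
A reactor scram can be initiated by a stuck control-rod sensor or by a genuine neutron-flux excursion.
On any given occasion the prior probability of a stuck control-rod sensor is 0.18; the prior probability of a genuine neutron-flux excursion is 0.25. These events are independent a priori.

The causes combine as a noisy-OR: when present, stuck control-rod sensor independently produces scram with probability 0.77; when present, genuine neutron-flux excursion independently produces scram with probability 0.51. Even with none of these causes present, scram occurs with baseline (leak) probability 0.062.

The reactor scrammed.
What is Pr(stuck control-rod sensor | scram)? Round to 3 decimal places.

Under noisy-OR, P(scram | causes) = 1 − (1−0.062)·∏(1−qᵢ) over the active causes.
Sum P(scram|·) weighted by the priors over the 4 (stuck control-rod sensor, genuine neutron-flux excursion) configurations:
  P(scram) = 0.062×0.82×0.75 + 0.54038×0.82×0.25 + 0.78426×0.18×0.75 + 0.894287×0.18×0.25
        = 0.038130 + 0.110778 + 0.105875 + 0.040243 = 0.295026
The terms with stuck control-rod sensor present sum to 0.146118, so
  P(stuck control-rod sensor | scram) = 0.146118 / 0.295026 ≈ 0.495

Pr(stuck control-rod sensor | scram) ≈ 0.495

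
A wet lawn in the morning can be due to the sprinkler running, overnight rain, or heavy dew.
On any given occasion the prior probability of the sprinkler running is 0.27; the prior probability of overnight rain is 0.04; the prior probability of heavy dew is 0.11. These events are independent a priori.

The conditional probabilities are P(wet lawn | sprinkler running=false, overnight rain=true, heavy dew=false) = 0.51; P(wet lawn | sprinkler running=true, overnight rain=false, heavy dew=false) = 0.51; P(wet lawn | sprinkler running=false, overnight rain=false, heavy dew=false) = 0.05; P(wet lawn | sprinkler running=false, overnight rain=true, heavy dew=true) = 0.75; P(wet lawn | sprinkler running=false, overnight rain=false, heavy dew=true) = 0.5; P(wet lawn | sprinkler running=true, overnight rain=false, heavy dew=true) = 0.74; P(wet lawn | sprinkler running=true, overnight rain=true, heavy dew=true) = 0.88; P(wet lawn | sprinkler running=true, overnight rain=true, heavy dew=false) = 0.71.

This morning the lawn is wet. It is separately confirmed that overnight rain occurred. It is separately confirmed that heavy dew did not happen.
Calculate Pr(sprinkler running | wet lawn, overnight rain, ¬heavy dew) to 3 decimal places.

P(wet lawn | overnight rain, ¬heavy dew) = 0.51*0.73 + 0.71*0.27 = 0.372300 + 0.191700 = 0.564000
Of this, 0.191700 comes from 0.71*0.27 (the sprinkler running=true cases).
P(sprinkler running | wet lawn, overnight rain, ¬heavy dew) = 0.191700 / 0.564000 ≈ 0.340

Pr(sprinkler running | wet lawn, overnight rain, ¬heavy dew) ≈ 0.340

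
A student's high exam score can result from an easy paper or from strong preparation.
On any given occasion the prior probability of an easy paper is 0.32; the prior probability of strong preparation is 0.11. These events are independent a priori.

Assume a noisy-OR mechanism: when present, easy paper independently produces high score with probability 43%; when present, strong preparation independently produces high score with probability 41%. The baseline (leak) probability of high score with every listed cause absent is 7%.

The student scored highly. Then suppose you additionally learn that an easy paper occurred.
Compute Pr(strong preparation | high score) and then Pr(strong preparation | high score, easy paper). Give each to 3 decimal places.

Pr(strong preparation | high score) ≈ 0.247; Pr(strong preparation | high score, easy paper) ≈ 0.153

Under noisy-OR, P(high score | causes) = 1 − (1−0.07)·∏(1−qᵢ) over the active causes.
P(high score) = 0.07·0.68·0.89 + 0.4513·0.68·0.11 + 0.4699·0.32·0.89 + 0.687241·0.32·0.11 = 0.042364 + 0.033757 + 0.133828 + 0.024191 = 0.234140
The strong preparation-present share is 0.033757 + 0.024191 = 0.057948.
Hence the posterior is 0.057948/0.234140 ≈ 0.247.

Now also conditioning on easy paper=true:
P(high score | easy paper) = 0.4699·0.89 + 0.687241·0.11 = 0.418211 + 0.075597 = 0.493808
Of this, 0.075597 comes from 0.687241·0.11 (the strong preparation=true cases).
Hence the posterior is 0.075597/0.493808 ≈ 0.153.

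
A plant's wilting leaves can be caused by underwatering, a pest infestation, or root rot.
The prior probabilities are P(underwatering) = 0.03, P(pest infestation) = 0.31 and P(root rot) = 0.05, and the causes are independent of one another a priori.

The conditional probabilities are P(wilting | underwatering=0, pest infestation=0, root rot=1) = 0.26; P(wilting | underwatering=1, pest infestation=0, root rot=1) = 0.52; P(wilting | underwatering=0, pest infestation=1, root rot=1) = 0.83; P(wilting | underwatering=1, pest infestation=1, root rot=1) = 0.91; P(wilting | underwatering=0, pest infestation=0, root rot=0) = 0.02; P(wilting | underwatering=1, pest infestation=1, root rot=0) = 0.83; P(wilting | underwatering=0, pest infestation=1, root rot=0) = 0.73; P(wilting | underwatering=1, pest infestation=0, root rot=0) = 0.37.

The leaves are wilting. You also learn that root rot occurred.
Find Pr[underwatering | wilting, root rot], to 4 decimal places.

Pr[underwatering | wilting, root rot] ≈ 0.0434

Enumerate the 4 (underwatering, pest infestation) configurations and weight by the priors:
  P(wilting | root rot) = 0.26×0.97×0.69 + 0.83×0.97×0.31 + 0.52×0.03×0.69 + 0.91×0.03×0.31
        = 0.174018 + 0.249581 + 0.010764 + 0.008463 = 0.442826
Configurations with underwatering contribute 0.019227, so
  P(underwatering | wilting, root rot) = 0.019227 / 0.442826 ≈ 0.0434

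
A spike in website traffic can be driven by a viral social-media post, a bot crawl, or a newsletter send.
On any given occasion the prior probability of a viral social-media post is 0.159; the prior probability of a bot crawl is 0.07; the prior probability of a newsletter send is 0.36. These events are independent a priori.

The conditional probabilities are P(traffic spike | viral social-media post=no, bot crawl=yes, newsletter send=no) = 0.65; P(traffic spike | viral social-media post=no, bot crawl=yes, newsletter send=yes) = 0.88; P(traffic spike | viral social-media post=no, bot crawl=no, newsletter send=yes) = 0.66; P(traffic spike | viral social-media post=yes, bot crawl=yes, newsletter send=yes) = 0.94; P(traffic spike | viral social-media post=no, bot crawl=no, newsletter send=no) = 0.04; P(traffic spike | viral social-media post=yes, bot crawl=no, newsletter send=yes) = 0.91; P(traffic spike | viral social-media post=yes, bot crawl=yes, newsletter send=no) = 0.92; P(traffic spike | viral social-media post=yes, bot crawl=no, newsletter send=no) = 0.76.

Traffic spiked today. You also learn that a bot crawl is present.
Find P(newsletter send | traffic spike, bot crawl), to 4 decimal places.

P(newsletter send | traffic spike, bot crawl) ≈ 0.4193

Weight on newsletter send=true, given the evidence: 0.266429 + 0.053806 = 0.320235
Denominator P(traffic spike | bot crawl): 0.65·0.841·0.64 + 0.88·0.841·0.36 + 0.92·0.159·0.64 + 0.94·0.159·0.36 = 0.763710
Posterior = 0.320235 / 0.763710 ≈ 0.4193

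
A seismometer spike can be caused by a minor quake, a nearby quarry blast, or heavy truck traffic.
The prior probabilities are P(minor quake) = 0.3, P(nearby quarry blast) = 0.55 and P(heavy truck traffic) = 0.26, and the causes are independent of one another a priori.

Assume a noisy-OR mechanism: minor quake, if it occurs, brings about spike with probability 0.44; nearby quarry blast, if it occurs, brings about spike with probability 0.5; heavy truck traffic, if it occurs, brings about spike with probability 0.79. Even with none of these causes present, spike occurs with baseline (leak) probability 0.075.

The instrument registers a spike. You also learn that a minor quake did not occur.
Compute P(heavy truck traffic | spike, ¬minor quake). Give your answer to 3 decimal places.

Under noisy-OR, P(spike | causes) = 1 − (1−0.075)·∏(1−qᵢ) over the active causes.
P(spike | ¬minor quake) = 0.075×0.45×0.74 + 0.80575×0.45×0.26 + 0.5375×0.55×0.74 + 0.902875×0.55×0.26 = 0.024975 + 0.094273 + 0.218763 + 0.129111 = 0.467122
Restricting to configurations with heavy truck traffic present: 0.094273 + 0.129111 = 0.223384.
So P(heavy truck traffic | spike, ¬minor quake) = 0.223384/0.467122 ≈ 0.478.

P(heavy truck traffic | spike, ¬minor quake) ≈ 0.478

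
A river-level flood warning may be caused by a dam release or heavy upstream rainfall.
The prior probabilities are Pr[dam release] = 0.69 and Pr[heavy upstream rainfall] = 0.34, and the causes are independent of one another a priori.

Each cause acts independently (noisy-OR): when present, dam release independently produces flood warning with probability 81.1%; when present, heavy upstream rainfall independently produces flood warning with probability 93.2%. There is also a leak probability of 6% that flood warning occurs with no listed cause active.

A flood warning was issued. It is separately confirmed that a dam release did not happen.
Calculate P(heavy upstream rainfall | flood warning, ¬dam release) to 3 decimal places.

Under noisy-OR, P(flood warning | causes) = 1 − (1−0.06)·∏(1−qᵢ) over the active causes.
P(flood warning | ¬dam release) = 0.06*0.66 + 0.93608*0.34 = 0.039600 + 0.318267 = 0.357867
Of this, 0.318267 comes from 0.93608*0.34 (the heavy upstream rainfall=true cases).
P(heavy upstream rainfall | flood warning, ¬dam release) = 0.318267 / 0.357867 ≈ 0.889

P(heavy upstream rainfall | flood warning, ¬dam release) ≈ 0.889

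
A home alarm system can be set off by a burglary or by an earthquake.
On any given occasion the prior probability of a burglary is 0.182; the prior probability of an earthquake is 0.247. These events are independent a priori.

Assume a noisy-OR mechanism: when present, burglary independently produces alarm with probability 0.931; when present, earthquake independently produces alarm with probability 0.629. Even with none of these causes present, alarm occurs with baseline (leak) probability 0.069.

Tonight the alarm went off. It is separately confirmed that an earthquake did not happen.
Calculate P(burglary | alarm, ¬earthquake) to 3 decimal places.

Under noisy-OR, P(alarm | causes) = 1 − (1−0.069)·∏(1−qᵢ) over the active causes.
Weight on burglary=true, given the evidence: 0.935761*0.182 = 0.170309
Normalizer over all consistent configurations: 0.069*0.818 + 0.935761*0.182 = 0.226751
P(burglary | alarm, ¬earthquake) = 0.170309/0.226751 ≈ 0.751

P(burglary | alarm, ¬earthquake) ≈ 0.751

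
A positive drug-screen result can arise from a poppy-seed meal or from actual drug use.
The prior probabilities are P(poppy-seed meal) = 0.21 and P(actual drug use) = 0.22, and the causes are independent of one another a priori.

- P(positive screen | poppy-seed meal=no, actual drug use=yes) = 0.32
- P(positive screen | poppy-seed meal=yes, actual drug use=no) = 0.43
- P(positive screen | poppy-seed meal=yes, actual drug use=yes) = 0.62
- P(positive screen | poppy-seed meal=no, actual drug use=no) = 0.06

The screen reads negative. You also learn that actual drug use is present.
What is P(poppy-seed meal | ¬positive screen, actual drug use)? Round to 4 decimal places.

P(poppy-seed meal | ¬positive screen, actual drug use) ≈ 0.1293

P(¬positive screen | actual drug use) = 0.68*0.79 + 0.38*0.21 = 0.537200 + 0.079800 = 0.617000
Restricting to configurations with poppy-seed meal present: 0.38*0.21 = 0.079800.
Hence the posterior is 0.079800/0.617000 ≈ 0.1293.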